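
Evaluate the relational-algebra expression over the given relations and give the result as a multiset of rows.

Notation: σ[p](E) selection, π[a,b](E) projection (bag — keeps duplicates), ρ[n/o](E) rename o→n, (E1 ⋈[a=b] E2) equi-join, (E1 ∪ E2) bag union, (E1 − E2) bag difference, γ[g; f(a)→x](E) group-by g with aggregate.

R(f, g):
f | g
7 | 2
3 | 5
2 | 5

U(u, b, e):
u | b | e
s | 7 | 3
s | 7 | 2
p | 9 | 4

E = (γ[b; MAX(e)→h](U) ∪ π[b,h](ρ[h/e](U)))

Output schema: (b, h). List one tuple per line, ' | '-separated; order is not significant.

Per-node cardinality:
  U → 3
  γ[b; MAX(e)→h](U) → 2
  U → 3
  ρ[h/e](U) → 3
  π[b,h](ρ[h/e](U)) → 3
  (γ[b; MAX(e)→h](U) ∪ π[b,h](ρ[h/e](U))) → 5

== RESULT ==
b | h
7 | 2
7 | 3
7 | 3
9 | 4
9 | 4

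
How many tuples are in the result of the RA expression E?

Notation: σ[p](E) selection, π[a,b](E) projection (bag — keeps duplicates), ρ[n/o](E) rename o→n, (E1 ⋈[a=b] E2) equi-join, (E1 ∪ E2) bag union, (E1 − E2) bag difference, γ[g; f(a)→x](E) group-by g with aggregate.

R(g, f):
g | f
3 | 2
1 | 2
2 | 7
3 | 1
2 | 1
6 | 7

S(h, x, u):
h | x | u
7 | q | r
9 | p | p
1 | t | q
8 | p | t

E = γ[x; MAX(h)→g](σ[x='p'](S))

Row counts bottom-up:
  S → 4
  σ[x='p'](S) → 2
  γ[x; MAX(h)→g](σ[x='p'](S)) → 1

|E| = 1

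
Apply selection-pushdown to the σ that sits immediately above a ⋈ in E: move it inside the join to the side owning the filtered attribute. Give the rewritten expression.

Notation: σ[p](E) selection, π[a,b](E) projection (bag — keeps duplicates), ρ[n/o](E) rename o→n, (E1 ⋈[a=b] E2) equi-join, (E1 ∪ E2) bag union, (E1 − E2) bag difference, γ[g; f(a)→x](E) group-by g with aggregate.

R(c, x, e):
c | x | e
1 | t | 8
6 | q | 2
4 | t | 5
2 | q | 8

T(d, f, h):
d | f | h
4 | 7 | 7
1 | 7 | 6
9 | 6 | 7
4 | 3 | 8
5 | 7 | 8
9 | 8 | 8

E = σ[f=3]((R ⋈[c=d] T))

σ filters on f, owned by the right side.
E' = (R ⋈[c=d] σ[f=3](T))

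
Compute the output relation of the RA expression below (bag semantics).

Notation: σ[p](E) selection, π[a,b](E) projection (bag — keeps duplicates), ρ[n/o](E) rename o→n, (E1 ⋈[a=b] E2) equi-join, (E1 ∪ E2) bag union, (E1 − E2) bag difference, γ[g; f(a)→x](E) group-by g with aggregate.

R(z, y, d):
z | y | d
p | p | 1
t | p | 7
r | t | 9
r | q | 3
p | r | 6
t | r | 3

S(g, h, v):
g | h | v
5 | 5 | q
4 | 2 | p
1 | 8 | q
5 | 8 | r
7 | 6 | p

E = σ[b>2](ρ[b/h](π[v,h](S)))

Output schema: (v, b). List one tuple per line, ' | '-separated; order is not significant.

Subexpression sizes:
  S → 5
  π[v,h](S) → 5
  ρ[b/h](π[v,h](S)) → 5
  σ[b>2](ρ[b/h](π[v,h](S))) → 4

== RESULT ==
v | b
p | 6
q | 5
q | 8
r | 8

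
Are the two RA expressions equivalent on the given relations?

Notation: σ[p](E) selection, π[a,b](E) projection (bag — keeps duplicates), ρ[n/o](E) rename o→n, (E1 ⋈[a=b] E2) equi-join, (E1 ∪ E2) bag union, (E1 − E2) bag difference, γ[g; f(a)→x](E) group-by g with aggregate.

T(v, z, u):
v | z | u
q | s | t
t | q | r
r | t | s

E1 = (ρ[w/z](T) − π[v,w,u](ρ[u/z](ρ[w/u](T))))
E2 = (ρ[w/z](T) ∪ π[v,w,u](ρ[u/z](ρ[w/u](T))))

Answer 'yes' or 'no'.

E1 row counts bottom-up:
  T → 3
  ρ[w/z](T) → 3
  T → 3
  ρ[w/u](T) → 3
  ρ[u/z](ρ[w/u](T)) → 3
  π[v,w,u](ρ[u/z](ρ[w/u](T))) → 3
  (ρ[w/z](T) − π[v,w,u](ρ[u/z](ρ[w/u](T)))) → 3
E2 row counts bottom-up:
  T → 3
  ρ[w/z](T) → 3
  T → 3
  ρ[w/u](T) → 3
  ρ[u/z](ρ[w/u](T)) → 3
  π[v,w,u](ρ[u/z](ρ[w/u](T))) → 3
  (ρ[w/z](T) ∪ π[v,w,u](ρ[u/z](ρ[w/u](T)))) → 6

E1 result:
v | w | u
q | s | t
r | t | s
t | q | r
E2 result:
v | w | u
q | s | t
q | t | s
r | s | t
r | t | s
t | q | r
t | r | q
Witness: ('q', 't', 's') appears 0× in E1 but 1× in E2.

no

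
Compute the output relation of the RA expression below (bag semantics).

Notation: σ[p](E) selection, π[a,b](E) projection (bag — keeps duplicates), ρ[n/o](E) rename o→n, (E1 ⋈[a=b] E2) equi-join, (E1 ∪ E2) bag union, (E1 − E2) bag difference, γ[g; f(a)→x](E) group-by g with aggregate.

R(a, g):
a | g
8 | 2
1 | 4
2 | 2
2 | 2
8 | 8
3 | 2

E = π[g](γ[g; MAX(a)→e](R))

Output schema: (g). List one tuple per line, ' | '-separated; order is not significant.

Stepwise |·|:
  R → 6
  γ[g; MAX(a)→e](R) → 3
  π[g](γ[g; MAX(a)→e](R)) → 3

== RESULT ==
g
2
4
8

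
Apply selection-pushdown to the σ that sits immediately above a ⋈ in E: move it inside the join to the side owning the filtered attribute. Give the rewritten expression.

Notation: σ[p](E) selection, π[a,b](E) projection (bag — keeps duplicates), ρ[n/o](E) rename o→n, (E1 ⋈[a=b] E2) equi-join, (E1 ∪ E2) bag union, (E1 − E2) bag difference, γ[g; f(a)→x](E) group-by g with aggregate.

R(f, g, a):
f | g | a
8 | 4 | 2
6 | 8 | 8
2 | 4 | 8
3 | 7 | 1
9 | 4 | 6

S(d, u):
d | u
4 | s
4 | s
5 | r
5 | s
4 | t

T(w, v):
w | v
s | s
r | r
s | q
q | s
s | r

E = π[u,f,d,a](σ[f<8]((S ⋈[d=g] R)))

σ filters on f, owned by the right side.
E' = π[u,f,d,a]((S ⋈[d=g] σ[f<8](R)))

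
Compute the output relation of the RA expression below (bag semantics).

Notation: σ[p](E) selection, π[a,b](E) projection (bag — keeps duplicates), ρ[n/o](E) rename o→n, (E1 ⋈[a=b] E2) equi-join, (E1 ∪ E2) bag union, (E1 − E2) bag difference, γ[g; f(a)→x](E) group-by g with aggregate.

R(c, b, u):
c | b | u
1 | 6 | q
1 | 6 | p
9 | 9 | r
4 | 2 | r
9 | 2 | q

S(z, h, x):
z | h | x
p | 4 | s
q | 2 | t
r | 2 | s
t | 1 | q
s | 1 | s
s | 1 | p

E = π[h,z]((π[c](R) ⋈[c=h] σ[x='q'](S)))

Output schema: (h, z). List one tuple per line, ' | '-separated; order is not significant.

Stepwise |·|:
  R → 5
  π[c](R) → 5
  S → 6
  σ[x='q'](S) → 1
  (π[c](R) ⋈[c=h] σ[x='q'](S)) → 2
  π[h,z]((π[c](R) ⋈[c=h] σ[x='q'](S))) → 2

== RESULT ==
h | z
1 | t
1 | t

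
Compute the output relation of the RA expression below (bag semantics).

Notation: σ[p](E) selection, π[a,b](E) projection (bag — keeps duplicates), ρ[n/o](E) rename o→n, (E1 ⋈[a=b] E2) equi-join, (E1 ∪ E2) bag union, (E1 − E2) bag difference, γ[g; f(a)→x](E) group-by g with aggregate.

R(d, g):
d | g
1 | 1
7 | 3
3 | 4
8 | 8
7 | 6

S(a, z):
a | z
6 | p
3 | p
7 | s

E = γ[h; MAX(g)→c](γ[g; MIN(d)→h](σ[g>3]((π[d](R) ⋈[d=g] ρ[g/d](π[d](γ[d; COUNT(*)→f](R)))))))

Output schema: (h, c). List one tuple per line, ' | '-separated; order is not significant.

Stepwise |·|:
  R → 5
  π[d](R) → 5
  R → 5
  γ[d; COUNT(*)→f](R) → 4
  π[d](γ[d; COUNT(*)→f](R)) → 4
  ρ[g/d](π[d](γ[d; COUNT(*)→f](R))) → 4
  (π[d](R) ⋈[d=g] ρ[g/d](π[d](γ[d; COUNT(*)→f](R)))) → 5
  σ[g>3]((π[d](R) ⋈[d=g] ρ[g/d](π[d](γ[d; COUNT(*)→f](R))))) → 3
  γ[g; MIN(d)→h](σ[g>3]((π[d](R) ⋈[d=g] ρ[g/d](π[d](γ[d; COUNT(*)→f](R)))))) → 2
  γ[h; MAX(g)→c](γ[g; MIN(d)→h](σ[g>3]((π[d](R) ⋈[d=g] ρ[g/d](π[d](γ[d; COUNT(*)→f](R))))))) → 2

== RESULT ==
h | c
7 | 7
8 | 8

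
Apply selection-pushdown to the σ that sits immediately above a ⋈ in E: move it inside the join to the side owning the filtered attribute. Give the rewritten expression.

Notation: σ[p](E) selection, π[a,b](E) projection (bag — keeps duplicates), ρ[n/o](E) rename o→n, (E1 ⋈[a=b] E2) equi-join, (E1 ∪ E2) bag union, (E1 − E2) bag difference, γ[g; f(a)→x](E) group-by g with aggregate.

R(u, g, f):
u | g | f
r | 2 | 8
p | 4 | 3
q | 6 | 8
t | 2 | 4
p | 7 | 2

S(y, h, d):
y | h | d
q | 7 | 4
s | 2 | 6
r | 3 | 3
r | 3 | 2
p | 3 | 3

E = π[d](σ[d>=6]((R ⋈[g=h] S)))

σ filters on d, owned by the right side.
E' = π[d]((R ⋈[g=h] σ[d>=6](S)))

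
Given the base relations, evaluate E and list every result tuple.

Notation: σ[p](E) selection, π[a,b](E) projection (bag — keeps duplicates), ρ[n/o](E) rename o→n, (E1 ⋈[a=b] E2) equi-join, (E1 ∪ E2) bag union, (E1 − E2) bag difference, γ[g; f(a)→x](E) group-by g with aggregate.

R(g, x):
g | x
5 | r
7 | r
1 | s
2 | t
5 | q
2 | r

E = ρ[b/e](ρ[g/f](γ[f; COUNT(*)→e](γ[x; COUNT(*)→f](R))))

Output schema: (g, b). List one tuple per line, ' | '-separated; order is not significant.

Per-node cardinality:
  R → 6
  γ[x; COUNT(*)→f](R) → 4
  γ[f; COUNT(*)→e](γ[x; COUNT(*)→f](R)) → 2
  ρ[g/f](γ[f; COUNT(*)→e](γ[x; COUNT(*)→f](R))) → 2
  ρ[b/e](ρ[g/f](γ[f; COUNT(*)→e](γ[x; COUNT(*)→f](R)))) → 2

== RESULT ==
g | b
1 | 3
3 | 1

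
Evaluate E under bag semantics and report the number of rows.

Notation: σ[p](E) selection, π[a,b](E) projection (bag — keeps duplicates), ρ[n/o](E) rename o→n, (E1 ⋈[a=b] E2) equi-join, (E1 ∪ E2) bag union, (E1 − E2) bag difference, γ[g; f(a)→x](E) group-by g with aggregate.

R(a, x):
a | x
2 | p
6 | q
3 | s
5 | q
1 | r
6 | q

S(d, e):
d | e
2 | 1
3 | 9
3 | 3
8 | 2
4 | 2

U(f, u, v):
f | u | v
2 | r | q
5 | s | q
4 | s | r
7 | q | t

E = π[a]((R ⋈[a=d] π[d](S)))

Stepwise |·|:
  R → 6
  S → 5
  π[d](S) → 5
  (R ⋈[a=d] π[d](S)) → 3
  π[a]((R ⋈[a=d] π[d](S))) → 3

|E| = 3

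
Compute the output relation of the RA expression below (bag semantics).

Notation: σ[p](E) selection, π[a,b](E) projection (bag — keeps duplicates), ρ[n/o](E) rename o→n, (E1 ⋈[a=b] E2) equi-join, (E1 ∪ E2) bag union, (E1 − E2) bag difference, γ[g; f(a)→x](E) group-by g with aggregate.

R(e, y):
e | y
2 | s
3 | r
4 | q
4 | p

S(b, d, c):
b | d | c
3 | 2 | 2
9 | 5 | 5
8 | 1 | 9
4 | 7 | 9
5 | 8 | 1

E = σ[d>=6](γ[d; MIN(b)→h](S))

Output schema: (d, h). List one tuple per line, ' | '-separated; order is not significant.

Stepwise |·|:
  S → 5
  γ[d; MIN(b)→h](S) → 5
  σ[d>=6](γ[d; MIN(b)→h](S)) → 2

== RESULT ==
d | h
7 | 4
8 | 5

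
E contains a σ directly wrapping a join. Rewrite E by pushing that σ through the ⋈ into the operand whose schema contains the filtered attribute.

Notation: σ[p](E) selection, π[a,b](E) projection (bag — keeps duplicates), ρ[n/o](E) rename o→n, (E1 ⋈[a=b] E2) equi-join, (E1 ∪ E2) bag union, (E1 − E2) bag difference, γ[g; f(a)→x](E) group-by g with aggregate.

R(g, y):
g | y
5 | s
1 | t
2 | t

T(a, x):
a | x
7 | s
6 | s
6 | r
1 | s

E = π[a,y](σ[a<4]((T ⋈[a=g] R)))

σ filters on a, owned by the left side.
E' = π[a,y]((σ[a<4](T) ⋈[a=g] R))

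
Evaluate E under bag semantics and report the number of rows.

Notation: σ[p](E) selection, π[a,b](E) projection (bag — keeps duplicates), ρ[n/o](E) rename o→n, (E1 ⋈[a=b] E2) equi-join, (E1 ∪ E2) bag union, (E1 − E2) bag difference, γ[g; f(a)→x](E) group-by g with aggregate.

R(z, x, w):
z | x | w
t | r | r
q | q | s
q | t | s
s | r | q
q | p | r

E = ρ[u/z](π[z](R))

Per-node cardinality:
  R → 5
  π[z](R) → 5
  ρ[u/z](π[z](R)) → 5

|E| = 5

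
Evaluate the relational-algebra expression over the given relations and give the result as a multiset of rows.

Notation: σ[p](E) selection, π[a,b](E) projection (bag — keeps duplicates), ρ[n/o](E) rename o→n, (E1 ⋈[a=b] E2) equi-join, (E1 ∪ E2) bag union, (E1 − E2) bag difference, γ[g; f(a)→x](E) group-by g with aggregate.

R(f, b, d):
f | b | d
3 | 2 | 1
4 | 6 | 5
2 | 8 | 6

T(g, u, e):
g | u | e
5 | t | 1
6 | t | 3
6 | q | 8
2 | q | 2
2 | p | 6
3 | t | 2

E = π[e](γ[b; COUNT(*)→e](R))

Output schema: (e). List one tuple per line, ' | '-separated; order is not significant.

Row counts bottom-up:
  R → 3
  γ[b; COUNT(*)→e](R) → 3
  π[e](γ[b; COUNT(*)→e](R)) → 3

== RESULT ==
e
1
1
1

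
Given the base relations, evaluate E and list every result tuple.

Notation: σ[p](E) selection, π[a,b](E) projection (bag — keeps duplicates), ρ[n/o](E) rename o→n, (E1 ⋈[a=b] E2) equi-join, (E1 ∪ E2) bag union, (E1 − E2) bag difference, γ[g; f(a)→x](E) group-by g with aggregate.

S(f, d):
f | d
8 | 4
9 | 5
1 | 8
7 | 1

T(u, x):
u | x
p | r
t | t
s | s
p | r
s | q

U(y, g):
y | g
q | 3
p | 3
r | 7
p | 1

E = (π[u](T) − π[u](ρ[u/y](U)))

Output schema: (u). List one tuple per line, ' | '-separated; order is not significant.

Per-node cardinality:
  T → 5
  π[u](T) → 5
  U → 4
  ρ[u/y](U) → 4
  π[u](ρ[u/y](U)) → 4
  (π[u](T) − π[u](ρ[u/y](U))) → 3

== RESULT ==
u
s
s
t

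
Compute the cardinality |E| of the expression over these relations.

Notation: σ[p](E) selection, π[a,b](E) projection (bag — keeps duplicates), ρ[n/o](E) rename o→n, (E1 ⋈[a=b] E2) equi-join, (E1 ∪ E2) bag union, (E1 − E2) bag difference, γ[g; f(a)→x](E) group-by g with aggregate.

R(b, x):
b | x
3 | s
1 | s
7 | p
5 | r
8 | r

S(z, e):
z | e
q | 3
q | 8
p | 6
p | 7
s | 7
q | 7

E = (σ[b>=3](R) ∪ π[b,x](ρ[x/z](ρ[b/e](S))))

Row counts bottom-up:
  R → 5
  σ[b>=3](R) → 4
  S → 6
  ρ[b/e](S) → 6
  ρ[x/z](ρ[b/e](S)) → 6
  π[b,x](ρ[x/z](ρ[b/e](S))) → 6
  (σ[b>=3](R) ∪ π[b,x](ρ[x/z](ρ[b/e](S)))) → 10

|E| = 10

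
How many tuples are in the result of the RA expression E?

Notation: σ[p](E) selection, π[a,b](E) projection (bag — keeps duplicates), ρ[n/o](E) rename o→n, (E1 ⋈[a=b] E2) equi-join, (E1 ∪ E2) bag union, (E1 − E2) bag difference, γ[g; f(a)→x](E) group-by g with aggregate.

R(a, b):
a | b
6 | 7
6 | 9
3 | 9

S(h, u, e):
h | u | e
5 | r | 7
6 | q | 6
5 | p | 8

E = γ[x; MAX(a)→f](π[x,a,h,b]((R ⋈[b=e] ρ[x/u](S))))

Per-node cardinality:
  R → 3
  S → 3
  ρ[x/u](S) → 3
  (R ⋈[b=e] ρ[x/u](S)) → 1
  π[x,a,h,b]((R ⋈[b=e] ρ[x/u](S))) → 1
  γ[x; MAX(a)→f](π[x,a,h,b]((R ⋈[b=e] ρ[x/u](S)))) → 1

|E| = 1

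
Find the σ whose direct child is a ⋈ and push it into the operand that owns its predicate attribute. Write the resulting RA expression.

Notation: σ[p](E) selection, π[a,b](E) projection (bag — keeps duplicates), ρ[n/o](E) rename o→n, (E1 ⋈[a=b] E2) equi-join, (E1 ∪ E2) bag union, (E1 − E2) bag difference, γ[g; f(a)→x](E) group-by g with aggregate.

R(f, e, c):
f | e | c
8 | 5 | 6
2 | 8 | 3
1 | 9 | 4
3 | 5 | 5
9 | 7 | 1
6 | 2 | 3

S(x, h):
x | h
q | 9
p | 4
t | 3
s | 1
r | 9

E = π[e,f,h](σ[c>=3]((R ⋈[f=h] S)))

σ filters on c, owned by the left side.
E' = π[e,f,h]((σ[c>=3](R) ⋈[f=h] S))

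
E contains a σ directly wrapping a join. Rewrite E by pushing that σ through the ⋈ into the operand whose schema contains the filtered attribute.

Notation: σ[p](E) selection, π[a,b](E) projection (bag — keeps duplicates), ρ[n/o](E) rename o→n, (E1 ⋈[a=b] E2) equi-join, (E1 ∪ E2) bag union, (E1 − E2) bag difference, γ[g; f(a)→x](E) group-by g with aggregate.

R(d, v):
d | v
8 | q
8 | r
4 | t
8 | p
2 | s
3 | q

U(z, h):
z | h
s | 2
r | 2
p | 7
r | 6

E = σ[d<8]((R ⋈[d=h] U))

σ filters on d, owned by the left side.
E' = (σ[d<8](R) ⋈[d=h] U)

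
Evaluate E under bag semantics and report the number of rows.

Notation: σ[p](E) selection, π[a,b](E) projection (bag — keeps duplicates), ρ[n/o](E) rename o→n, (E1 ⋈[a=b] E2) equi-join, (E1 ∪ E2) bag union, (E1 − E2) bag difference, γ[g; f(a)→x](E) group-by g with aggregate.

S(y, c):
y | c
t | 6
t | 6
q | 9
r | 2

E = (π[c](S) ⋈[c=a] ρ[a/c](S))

Stepwise |·|:
  S → 4
  π[c](S) → 4
  S → 4
  ρ[a/c](S) → 4
  (π[c](S) ⋈[c=a] ρ[a/c](S)) → 6

|E| = 6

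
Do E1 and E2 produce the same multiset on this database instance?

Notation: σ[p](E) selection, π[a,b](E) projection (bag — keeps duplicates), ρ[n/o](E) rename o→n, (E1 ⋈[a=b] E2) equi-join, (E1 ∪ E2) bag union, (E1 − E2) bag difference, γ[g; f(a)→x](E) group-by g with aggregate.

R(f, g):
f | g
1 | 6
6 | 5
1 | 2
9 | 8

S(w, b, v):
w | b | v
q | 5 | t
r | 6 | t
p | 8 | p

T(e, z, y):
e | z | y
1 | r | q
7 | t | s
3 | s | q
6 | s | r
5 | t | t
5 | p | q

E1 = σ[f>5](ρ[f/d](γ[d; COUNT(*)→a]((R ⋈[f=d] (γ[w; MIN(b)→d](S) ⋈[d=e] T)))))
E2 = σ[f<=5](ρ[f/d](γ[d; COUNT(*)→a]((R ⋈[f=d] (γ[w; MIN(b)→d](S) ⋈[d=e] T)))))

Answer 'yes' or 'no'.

E1 row counts bottom-up:
  R → 4
  S → 3
  γ[w; MIN(b)→d](S) → 3
  T → 6
  (γ[w; MIN(b)→d](S) ⋈[d=e] T) → 3
  (R ⋈[f=d] (γ[w; MIN(b)→d](S) ⋈[d=e] T)) → 1
  γ[d; COUNT(*)→a]((R ⋈[f=d] (γ[w; MIN(b)→d](S) ⋈[d=e] T))) → 1
  ρ[f/d](γ[d; COUNT(*)→a]((R ⋈[f=d] (γ[w; MIN(b)→d](S) ⋈[d=e] T)))) → 1
  σ[f>5](ρ[f/d](γ[d; COUNT(*)→a]((R ⋈[f=d] (γ[w; MIN(b)→d](S) ⋈[d=e] T))))) → 1
E2 row counts bottom-up:
  R → 4
  S → 3
  γ[w; MIN(b)→d](S) → 3
  T → 6
  (γ[w; MIN(b)→d](S) ⋈[d=e] T) → 3
  (R ⋈[f=d] (γ[w; MIN(b)→d](S) ⋈[d=e] T)) → 1
  γ[d; COUNT(*)→a]((R ⋈[f=d] (γ[w; MIN(b)→d](S) ⋈[d=e] T))) → 1
  ρ[f/d](γ[d; COUNT(*)→a]((R ⋈[f=d] (γ[w; MIN(b)→d](S) ⋈[d=e] T)))) → 1
  σ[f<=5](ρ[f/d](γ[d; COUNT(*)→a]((R ⋈[f=d] (γ[w; MIN(b)→d](S) ⋈[d=e] T))))) → 0

E1 result:
f | a
6 | 1
E2 result:
f | a
(0 rows)
Witness: (6, 1) appears 1× in E1 but 0× in E2.

no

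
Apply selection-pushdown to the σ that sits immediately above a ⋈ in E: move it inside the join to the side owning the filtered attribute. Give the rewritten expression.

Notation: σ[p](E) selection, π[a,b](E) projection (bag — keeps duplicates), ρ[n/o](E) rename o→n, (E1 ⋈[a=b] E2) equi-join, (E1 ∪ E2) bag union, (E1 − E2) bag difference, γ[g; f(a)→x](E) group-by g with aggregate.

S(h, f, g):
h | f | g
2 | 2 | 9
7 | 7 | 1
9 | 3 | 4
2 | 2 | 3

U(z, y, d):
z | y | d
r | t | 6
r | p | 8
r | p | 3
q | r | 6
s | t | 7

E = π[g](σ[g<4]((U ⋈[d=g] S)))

σ filters on g, owned by the right side.
E' = π[g]((U ⋈[d=g] σ[g<4](S)))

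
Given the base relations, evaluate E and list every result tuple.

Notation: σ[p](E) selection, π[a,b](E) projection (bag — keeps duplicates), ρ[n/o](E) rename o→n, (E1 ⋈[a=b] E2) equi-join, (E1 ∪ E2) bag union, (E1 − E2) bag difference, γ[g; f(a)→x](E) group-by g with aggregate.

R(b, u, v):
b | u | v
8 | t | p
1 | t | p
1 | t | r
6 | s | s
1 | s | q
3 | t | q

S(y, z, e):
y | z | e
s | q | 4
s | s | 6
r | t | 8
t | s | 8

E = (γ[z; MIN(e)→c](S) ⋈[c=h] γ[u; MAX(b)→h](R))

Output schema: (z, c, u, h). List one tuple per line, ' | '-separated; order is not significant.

Stepwise |·|:
  S → 4
  γ[z; MIN(e)→c](S) → 3
  R → 6
  γ[u; MAX(b)→h](R) → 2
  (γ[z; MIN(e)→c](S) ⋈[c=h] γ[u; MAX(b)→h](R)) → 2

== RESULT ==
z | c | u | h
s | 6 | s | 6
t | 8 | t | 8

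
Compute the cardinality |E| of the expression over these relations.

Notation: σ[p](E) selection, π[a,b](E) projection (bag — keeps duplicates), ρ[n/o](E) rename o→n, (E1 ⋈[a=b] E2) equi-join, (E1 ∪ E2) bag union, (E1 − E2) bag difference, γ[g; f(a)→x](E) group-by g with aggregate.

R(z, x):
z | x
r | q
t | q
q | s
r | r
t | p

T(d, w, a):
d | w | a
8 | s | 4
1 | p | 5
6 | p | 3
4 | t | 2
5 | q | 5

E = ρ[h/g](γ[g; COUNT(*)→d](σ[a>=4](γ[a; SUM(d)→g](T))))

Row counts bottom-up:
  T → 5
  γ[a; SUM(d)→g](T) → 4
  σ[a>=4](γ[a; SUM(d)→g](T)) → 2
  γ[g; COUNT(*)→d](σ[a>=4](γ[a; SUM(d)→g](T))) → 2
  ρ[h/g](γ[g; COUNT(*)→d](σ[a>=4](γ[a; SUM(d)→g](T)))) → 2

|E| = 2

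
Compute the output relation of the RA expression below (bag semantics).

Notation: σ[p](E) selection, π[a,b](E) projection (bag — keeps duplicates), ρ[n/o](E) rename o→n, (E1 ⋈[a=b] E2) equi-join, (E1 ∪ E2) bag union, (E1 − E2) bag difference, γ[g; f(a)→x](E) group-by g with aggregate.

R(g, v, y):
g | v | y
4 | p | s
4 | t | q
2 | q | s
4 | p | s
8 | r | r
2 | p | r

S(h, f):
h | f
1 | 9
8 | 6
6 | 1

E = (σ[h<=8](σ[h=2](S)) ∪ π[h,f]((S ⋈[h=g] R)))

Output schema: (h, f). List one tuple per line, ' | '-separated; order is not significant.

Row counts bottom-up:
  S → 3
  σ[h=2](S) → 0
  σ[h<=8](σ[h=2](S)) → 0
  S → 3
  R → 6
  (S ⋈[h=g] R) → 1
  π[h,f]((S ⋈[h=g] R)) → 1
  (σ[h<=8](σ[h=2](S)) ∪ π[h,f]((S ⋈[h=g] R))) → 1

== RESULT ==
h | f
8 | 6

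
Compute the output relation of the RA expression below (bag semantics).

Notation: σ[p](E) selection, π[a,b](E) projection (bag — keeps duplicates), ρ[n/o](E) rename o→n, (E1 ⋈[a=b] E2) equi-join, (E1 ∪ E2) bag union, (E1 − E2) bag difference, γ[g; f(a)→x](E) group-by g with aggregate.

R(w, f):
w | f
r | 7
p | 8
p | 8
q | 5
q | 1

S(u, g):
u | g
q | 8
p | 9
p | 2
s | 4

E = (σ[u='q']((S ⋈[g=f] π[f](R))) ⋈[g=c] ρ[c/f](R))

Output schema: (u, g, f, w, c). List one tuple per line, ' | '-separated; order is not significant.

Row counts bottom-up:
  S → 4
  R → 5
  π[f](R) → 5
  (S ⋈[g=f] π[f](R)) → 2
  σ[u='q']((S ⋈[g=f] π[f](R))) → 2
  R → 5
  ρ[c/f](R) → 5
  (σ[u='q']((S ⋈[g=f] π[f](R))) ⋈[g=c] ρ[c/f](R)) → 4

== RESULT ==
u | g | f | w | c
q | 8 | 8 | p | 8
q | 8 | 8 | p | 8
q | 8 | 8 | p | 8
q | 8 | 8 | p | 8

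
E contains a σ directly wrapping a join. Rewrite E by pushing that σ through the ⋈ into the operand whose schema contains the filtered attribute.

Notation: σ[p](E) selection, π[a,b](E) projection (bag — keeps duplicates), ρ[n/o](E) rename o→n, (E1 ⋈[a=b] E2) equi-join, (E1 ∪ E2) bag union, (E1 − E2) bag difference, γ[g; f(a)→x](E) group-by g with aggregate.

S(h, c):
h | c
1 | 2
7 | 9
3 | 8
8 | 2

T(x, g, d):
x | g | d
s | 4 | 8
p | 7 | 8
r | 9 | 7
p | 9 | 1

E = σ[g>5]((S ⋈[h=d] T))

σ filters on g, owned by the right side.
E' = (S ⋈[h=d] σ[g>5](T))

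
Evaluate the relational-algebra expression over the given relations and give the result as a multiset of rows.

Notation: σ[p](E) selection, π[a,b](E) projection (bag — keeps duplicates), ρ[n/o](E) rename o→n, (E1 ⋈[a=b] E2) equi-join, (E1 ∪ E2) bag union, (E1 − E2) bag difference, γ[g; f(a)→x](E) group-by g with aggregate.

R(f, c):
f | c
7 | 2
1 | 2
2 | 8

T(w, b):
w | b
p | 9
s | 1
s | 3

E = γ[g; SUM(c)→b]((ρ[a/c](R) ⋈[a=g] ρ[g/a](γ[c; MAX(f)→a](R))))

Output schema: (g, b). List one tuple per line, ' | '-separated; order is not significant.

Row counts bottom-up:
  R → 3
  ρ[a/c](R) → 3
  R → 3
  γ[c; MAX(f)→a](R) → 2
  ρ[g/a](γ[c; MAX(f)→a](R)) → 2
  (ρ[a/c](R) ⋈[a=g] ρ[g/a](γ[c; MAX(f)→a](R))) → 2
  γ[g; SUM(c)→b]((ρ[a/c](R) ⋈[a=g] ρ[g/a](γ[c; MAX(f)→a](R)))) → 1

== RESULT ==
g | b
2 | 16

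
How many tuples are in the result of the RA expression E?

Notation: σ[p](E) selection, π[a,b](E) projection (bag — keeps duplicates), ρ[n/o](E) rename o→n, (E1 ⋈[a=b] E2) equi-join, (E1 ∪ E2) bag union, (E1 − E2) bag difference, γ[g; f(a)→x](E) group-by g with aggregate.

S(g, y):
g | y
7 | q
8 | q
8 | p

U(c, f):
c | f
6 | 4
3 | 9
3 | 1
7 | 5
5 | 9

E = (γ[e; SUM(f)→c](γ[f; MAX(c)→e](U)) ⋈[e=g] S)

Stepwise |·|:
  U → 5
  γ[f; MAX(c)→e](U) → 4
  γ[e; SUM(f)→c](γ[f; MAX(c)→e](U)) → 4
  S → 3
  (γ[e; SUM(f)→c](γ[f; MAX(c)→e](U)) ⋈[e=g] S) → 1

|E| = 1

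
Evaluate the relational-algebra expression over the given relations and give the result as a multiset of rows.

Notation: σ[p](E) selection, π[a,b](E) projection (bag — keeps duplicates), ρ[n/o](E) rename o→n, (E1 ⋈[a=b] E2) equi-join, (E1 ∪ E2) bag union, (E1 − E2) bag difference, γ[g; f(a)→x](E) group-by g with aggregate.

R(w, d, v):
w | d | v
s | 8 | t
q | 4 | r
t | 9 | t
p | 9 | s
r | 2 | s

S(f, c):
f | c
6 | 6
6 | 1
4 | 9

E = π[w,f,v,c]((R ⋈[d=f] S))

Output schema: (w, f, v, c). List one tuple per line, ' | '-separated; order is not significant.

Row counts bottom-up:
  R → 5
  S → 3
  (R ⋈[d=f] S) → 1
  π[w,f,v,c]((R ⋈[d=f] S)) → 1

== RESULT ==
w | f | v | c
q | 4 | r | 9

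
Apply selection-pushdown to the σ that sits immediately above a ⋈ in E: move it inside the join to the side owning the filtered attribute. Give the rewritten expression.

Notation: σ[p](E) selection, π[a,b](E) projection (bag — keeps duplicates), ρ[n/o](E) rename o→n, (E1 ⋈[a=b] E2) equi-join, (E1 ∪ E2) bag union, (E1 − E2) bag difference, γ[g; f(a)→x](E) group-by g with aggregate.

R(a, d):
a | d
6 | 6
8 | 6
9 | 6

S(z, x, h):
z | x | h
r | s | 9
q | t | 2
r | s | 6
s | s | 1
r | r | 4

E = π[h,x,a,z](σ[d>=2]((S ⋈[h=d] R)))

σ filters on d, owned by the right side.
E' = π[h,x,a,z]((S ⋈[h=d] σ[d>=2](R)))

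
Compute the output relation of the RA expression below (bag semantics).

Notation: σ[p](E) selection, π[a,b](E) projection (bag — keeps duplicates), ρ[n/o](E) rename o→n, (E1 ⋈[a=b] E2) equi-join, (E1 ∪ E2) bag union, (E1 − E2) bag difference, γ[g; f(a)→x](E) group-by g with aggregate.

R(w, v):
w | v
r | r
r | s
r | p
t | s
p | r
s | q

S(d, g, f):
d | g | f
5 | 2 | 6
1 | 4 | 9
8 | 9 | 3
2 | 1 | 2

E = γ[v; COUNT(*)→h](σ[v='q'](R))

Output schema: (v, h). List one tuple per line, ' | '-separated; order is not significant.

Per-node cardinality:
  R → 6
  σ[v='q'](R) → 1
  γ[v; COUNT(*)→h](σ[v='q'](R)) → 1

== RESULT ==
v | h
q | 1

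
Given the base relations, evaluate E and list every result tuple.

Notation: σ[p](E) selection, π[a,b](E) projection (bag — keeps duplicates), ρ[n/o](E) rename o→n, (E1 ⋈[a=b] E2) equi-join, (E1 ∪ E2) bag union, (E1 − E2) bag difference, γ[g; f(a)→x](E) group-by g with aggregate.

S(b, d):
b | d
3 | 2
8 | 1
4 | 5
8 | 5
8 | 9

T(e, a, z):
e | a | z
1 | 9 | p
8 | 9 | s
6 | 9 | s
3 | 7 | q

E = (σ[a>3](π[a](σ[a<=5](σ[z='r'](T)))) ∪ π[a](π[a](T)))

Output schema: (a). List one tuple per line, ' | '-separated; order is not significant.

Row counts bottom-up:
  T → 4
  σ[z='r'](T) → 0
  σ[a<=5](σ[z='r'](T)) → 0
  π[a](σ[a<=5](σ[z='r'](T))) → 0
  σ[a>3](π[a](σ[a<=5](σ[z='r'](T)))) → 0
  T → 4
  π[a](T) → 4
  π[a](π[a](T)) → 4
  (σ[a>3](π[a](σ[a<=5](σ[z='r'](T)))) ∪ π[a](π[a](T))) → 4

== RESULT ==
a
7
9
9
9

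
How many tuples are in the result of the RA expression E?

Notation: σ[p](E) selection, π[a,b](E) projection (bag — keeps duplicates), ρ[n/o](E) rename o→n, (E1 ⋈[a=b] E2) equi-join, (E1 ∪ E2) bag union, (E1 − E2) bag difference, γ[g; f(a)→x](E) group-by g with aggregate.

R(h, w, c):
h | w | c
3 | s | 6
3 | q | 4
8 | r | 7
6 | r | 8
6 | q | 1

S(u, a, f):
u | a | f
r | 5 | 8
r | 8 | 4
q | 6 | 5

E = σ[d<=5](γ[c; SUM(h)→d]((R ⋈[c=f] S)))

Per-node cardinality:
  R → 5
  S → 3
  (R ⋈[c=f] S) → 2
  γ[c; SUM(h)→d]((R ⋈[c=f] S)) → 2
  σ[d<=5](γ[c; SUM(h)→d]((R ⋈[c=f] S))) → 1

|E| = 1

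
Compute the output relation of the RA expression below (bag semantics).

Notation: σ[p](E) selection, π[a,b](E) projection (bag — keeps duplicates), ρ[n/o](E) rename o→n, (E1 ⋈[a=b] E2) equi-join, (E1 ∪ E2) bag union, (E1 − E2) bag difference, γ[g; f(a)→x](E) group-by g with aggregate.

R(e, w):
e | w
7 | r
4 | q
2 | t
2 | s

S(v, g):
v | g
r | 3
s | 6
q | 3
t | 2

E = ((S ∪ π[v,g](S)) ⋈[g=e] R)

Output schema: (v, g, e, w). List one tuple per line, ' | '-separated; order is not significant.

Subexpression sizes:
  S → 4
  S → 4
  π[v,g](S) → 4
  (S ∪ π[v,g](S)) → 8
  R → 4
  ((S ∪ π[v,g](S)) ⋈[g=e] R) → 4

== RESULT ==
v | g | e | w
t | 2 | 2 | s
t | 2 | 2 | s
t | 2 | 2 | t
t | 2 | 2 | t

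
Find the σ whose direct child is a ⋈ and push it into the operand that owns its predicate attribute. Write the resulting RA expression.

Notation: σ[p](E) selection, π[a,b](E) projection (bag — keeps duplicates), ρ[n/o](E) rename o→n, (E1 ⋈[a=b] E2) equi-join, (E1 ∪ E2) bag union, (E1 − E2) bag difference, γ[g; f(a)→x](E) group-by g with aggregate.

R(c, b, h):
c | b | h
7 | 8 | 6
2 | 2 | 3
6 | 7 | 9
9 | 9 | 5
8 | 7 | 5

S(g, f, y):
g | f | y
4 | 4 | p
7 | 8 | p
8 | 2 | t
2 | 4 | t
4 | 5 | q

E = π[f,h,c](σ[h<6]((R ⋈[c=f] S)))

σ filters on h, owned by the left side.
E' = π[f,h,c]((σ[h<6](R) ⋈[c=f] S))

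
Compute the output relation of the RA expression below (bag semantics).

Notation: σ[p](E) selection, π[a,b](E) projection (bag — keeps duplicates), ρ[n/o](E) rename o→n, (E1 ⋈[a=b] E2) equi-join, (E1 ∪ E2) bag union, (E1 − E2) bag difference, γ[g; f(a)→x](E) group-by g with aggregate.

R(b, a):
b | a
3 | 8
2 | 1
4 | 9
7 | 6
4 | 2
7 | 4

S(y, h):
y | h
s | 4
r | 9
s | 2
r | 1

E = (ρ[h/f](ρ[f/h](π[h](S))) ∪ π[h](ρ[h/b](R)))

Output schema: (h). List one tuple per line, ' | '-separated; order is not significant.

Row counts bottom-up:
  S → 4
  π[h](S) → 4
  ρ[f/h](π[h](S)) → 4
  ρ[h/f](ρ[f/h](π[h](S))) → 4
  R → 6
  ρ[h/b](R) → 6
  π[h](ρ[h/b](R)) → 6
  (ρ[h/f](ρ[f/h](π[h](S))) ∪ π[h](ρ[h/b](R))) → 10

== RESULT ==
h
1
2
2
3
4
4
4
7
7
9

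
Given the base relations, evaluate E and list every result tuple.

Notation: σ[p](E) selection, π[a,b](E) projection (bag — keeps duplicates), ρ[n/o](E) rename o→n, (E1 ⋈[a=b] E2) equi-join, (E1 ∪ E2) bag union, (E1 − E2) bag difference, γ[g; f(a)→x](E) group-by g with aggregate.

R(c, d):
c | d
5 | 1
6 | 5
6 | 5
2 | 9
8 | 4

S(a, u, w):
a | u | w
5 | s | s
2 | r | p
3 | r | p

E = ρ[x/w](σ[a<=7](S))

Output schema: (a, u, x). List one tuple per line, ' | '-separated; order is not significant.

Per-node cardinality:
  S → 3
  σ[a<=7](S) → 3
  ρ[x/w](σ[a<=7](S)) → 3

== RESULT ==
a | u | x
2 | r | p
3 | r | p
5 | s | s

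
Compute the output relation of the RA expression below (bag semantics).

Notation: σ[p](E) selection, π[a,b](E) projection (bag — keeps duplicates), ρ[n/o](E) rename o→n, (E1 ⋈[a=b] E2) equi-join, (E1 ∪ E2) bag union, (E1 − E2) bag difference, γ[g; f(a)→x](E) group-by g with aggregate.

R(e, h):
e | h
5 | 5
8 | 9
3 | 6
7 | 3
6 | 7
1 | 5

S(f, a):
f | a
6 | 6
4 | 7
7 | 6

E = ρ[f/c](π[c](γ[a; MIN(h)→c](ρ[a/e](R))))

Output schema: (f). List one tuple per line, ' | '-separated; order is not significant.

Subexpression sizes:
  R → 6
  ρ[a/e](R) → 6
  γ[a; MIN(h)→c](ρ[a/e](R)) → 6
  π[c](γ[a; MIN(h)→c](ρ[a/e](R))) → 6
  ρ[f/c](π[c](γ[a; MIN(h)→c](ρ[a/e](R)))) → 6

== RESULT ==
f
3
5
5
6
7
9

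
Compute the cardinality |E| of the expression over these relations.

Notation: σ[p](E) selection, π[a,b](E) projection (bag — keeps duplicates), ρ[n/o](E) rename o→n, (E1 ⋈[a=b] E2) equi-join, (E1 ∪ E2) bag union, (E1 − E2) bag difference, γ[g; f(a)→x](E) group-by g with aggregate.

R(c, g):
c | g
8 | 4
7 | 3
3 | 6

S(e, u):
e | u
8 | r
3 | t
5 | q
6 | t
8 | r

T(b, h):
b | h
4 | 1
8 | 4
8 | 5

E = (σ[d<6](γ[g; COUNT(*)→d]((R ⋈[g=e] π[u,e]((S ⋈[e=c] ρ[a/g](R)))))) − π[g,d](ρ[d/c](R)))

Per-node cardinality:
  R → 3
  S → 5
  R → 3
  ρ[a/g](R) → 3
  (S ⋈[e=c] ρ[a/g](R)) → 3
  π[u,e]((S ⋈[e=c] ρ[a/g](R))) → 3
  (R ⋈[g=e] π[u,e]((S ⋈[e=c] ρ[a/g](R)))) → 1
  γ[g; COUNT(*)→d]((R ⋈[g=e] π[u,e]((S ⋈[e=c] ρ[a/g](R))))) → 1
  σ[d<6](γ[g; COUNT(*)→d]((R ⋈[g=e] π[u,e]((S ⋈[e=c] ρ[a/g](R)))))) → 1
  R → 3
  ρ[d/c](R) → 3
  π[g,d](ρ[d/c](R)) → 3
  (σ[d<6](γ[g; COUNT(*)→d]((R ⋈[g=e] π[u,e]((S ⋈[e=c] ρ[a/g](R)))))) − π[g,d](ρ[d/c](R))) → 1

|E| = 1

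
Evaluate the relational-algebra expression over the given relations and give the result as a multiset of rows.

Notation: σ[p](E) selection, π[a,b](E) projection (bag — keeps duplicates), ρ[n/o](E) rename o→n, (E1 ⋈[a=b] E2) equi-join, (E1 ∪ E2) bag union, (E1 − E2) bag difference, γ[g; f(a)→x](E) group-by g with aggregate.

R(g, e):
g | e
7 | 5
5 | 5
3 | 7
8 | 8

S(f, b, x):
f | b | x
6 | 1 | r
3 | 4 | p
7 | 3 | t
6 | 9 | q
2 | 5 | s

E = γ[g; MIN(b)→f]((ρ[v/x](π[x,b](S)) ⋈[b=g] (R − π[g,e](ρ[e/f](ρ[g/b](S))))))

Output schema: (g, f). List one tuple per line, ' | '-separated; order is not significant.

Subexpression sizes:
  S → 5
  π[x,b](S) → 5
  ρ[v/x](π[x,b](S)) → 5
  R → 4
  S → 5
  ρ[g/b](S) → 5
  ρ[e/f](ρ[g/b](S)) → 5
  π[g,e](ρ[e/f](ρ[g/b](S))) → 5
  (R − π[g,e](ρ[e/f](ρ[g/b](S)))) → 3
  (ρ[v/x](π[x,b](S)) ⋈[b=g] (R − π[g,e](ρ[e/f](ρ[g/b](S))))) → 1
  γ[g; MIN(b)→f]((ρ[v/x](π[x,b](S)) ⋈[b=g] (R − π[g,e](ρ[e/f](ρ[g/b](S)))))) → 1

== RESULT ==
g | f
5 | 5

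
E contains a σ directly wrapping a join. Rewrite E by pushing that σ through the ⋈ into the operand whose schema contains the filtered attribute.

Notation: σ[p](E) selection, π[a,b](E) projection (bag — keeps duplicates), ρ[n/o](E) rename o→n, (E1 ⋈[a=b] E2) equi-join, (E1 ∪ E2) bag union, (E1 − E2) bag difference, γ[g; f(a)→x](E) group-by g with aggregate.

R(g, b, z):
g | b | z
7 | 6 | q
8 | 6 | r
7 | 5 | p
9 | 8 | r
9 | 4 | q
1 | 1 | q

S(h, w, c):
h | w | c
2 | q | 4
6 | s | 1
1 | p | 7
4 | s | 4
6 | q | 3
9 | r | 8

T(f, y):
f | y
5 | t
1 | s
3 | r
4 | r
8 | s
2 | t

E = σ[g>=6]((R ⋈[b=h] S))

σ filters on g, owned by the left side.
E' = (σ[g>=6](R) ⋈[b=h] S)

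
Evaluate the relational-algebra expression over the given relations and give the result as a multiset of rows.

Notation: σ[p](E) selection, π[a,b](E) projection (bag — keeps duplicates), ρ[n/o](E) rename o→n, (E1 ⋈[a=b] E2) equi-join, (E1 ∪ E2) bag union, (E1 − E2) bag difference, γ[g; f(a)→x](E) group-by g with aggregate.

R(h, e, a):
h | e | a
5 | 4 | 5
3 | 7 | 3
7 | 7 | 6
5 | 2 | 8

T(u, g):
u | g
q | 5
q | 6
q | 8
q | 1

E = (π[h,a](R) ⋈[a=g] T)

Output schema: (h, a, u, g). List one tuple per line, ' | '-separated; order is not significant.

Subexpression sizes:
  R → 4
  π[h,a](R) → 4
  T → 4
  (π[h,a](R) ⋈[a=g] T) → 3

== RESULT ==
h | a | u | g
5 | 5 | q | 5
5 | 8 | q | 8
7 | 6 | q | 6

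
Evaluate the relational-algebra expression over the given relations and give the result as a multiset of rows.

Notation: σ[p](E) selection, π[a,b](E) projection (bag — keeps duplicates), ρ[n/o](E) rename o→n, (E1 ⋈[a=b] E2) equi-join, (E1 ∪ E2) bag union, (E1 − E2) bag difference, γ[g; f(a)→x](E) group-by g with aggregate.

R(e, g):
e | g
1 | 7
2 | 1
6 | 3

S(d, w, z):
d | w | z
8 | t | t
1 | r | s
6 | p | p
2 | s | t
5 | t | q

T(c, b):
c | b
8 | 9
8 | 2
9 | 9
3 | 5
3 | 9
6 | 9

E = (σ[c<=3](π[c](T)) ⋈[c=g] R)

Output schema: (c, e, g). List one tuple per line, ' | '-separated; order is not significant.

Subexpression sizes:
  T → 6
  π[c](T) → 6
  σ[c<=3](π[c](T)) → 2
  R → 3
  (σ[c<=3](π[c](T)) ⋈[c=g] R) → 2

== RESULT ==
c | e | g
3 | 6 | 3
3 | 6 | 3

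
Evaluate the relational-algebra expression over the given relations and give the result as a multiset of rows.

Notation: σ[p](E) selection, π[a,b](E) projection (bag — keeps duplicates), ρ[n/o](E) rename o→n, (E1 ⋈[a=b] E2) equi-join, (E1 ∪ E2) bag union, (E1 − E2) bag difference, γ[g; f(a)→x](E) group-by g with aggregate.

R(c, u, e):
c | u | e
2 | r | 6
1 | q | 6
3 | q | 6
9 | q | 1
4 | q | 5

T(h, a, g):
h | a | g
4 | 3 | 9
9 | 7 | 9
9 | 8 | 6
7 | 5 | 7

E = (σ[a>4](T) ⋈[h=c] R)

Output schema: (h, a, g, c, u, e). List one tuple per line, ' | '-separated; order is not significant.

Stepwise |·|:
  T → 4
  σ[a>4](T) → 3
  R → 5
  (σ[a>4](T) ⋈[h=c] R) → 2

== RESULT ==
h | a | g | c | u | e
9 | 7 | 9 | 9 | q | 1
9 | 8 | 6 | 9 | q | 1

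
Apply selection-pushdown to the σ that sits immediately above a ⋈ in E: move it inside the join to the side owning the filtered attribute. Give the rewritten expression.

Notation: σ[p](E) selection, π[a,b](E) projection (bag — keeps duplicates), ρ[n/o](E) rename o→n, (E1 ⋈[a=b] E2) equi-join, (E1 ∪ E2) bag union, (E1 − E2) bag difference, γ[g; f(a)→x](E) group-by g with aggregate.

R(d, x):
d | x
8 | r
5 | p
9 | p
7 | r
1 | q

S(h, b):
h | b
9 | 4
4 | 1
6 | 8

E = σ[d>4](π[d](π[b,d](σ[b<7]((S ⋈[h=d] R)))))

σ filters on b, owned by the left side.
E' = σ[d>4](π[d](π[b,d]((σ[b<7](S) ⋈[h=d] R))))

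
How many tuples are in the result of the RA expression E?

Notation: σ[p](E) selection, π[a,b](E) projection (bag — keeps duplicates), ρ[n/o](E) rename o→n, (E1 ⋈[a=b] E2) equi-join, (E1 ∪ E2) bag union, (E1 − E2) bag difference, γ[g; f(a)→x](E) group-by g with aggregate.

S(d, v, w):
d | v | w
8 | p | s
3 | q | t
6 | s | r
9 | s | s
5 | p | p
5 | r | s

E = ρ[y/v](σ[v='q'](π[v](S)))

Stepwise |·|:
  S → 6
  π[v](S) → 6
  σ[v='q'](π[v](S)) → 1
  ρ[y/v](σ[v='q'](π[v](S))) → 1

|E| = 1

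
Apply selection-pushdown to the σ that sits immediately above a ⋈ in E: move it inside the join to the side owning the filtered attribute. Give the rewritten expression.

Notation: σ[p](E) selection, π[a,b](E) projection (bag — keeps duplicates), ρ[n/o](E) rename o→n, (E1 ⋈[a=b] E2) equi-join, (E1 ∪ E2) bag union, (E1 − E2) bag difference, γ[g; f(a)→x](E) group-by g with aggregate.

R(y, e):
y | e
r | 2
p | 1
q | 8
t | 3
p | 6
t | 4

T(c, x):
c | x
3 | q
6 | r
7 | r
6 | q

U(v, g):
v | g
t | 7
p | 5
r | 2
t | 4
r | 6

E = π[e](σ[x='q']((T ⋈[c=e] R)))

σ filters on x, owned by the left side.
E' = π[e]((σ[x='q'](T) ⋈[c=e] R))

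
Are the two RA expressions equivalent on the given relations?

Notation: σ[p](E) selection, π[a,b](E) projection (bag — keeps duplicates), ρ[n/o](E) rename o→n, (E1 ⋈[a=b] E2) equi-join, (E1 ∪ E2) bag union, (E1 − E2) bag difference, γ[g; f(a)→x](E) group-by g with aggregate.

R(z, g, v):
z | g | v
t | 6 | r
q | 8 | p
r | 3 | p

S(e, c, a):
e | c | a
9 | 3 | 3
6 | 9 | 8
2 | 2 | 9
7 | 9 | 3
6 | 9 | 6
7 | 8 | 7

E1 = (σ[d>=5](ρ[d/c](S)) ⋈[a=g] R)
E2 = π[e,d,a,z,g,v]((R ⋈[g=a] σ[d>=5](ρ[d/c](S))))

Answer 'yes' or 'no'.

E1 per-node cardinality:
  S → 6
  ρ[d/c](S) → 6
  σ[d>=5](ρ[d/c](S)) → 4
  R → 3
  (σ[d>=5](ρ[d/c](S)) ⋈[a=g] R) → 3
E2 per-node cardinality:
  R → 3
  S → 6
  ρ[d/c](S) → 6
  σ[d>=5](ρ[d/c](S)) → 4
  (R ⋈[g=a] σ[d>=5](ρ[d/c](S))) → 3
  π[e,d,a,z,g,v]((R ⋈[g=a] σ[d>=5](ρ[d/c](S)))) → 3

E1 and E2 produce the same multiset:
e | d | a | z | g | v
6 | 9 | 6 | t | 6 | r
6 | 9 | 8 | q | 8 | p
7 | 9 | 3 | r | 3 | p

yes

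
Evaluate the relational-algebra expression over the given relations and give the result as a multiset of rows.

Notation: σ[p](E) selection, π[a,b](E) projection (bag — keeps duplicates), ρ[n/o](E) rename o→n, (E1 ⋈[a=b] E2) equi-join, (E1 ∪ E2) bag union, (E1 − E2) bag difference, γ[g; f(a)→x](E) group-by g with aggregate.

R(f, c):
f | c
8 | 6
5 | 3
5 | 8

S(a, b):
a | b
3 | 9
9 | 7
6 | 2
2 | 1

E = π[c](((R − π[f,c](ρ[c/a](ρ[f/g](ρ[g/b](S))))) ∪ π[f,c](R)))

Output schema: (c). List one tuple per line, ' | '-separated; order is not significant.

Row counts bottom-up:
  R → 3
  S → 4
  ρ[g/b](S) → 4
  ρ[f/g](ρ[g/b](S)) → 4
  ρ[c/a](ρ[f/g](ρ[g/b](S))) → 4
  π[f,c](ρ[c/a](ρ[f/g](ρ[g/b](S)))) → 4
  (R − π[f,c](ρ[c/a](ρ[f/g](ρ[g/b](S))))) → 3
  R → 3
  π[f,c](R) → 3
  ((R − π[f,c](ρ[c/a](ρ[f/g](ρ[g/b](S))))) ∪ π[f,c](R)) → 6
  π[c](((R − π[f,c](ρ[c/a](ρ[f/g](ρ[g/b](S))))) ∪ π[f,c](R))) → 6

== RESULT ==
c
3
3
6
6
8
8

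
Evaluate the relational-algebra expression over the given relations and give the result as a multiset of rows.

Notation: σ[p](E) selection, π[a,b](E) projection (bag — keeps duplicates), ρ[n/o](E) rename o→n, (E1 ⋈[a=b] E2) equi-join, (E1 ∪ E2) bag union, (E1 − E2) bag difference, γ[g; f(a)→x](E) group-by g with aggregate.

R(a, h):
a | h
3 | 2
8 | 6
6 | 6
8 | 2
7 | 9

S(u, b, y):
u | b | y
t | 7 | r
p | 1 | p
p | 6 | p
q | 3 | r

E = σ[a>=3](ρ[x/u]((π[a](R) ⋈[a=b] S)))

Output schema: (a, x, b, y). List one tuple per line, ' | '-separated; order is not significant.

Row counts bottom-up:
  R → 5
  π[a](R) → 5
  S → 4
  (π[a](R) ⋈[a=b] S) → 3
  ρ[x/u]((π[a](R) ⋈[a=b] S)) → 3
  σ[a>=3](ρ[x/u]((π[a](R) ⋈[a=b] S))) → 3

== RESULT ==
a | x | b | y
3 | q | 3 | r
6 | p | 6 | p
7 | t | 7 | r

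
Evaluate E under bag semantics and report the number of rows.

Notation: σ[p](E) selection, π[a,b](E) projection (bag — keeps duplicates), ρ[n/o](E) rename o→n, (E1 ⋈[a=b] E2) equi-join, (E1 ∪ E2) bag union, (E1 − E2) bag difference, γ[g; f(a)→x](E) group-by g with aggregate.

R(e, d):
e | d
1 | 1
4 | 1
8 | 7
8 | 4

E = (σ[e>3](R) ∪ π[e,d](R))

Subexpression sizes:
  R → 4
  σ[e>3](R) → 3
  R → 4
  π[e,d](R) → 4
  (σ[e>3](R) ∪ π[e,d](R)) → 7

|E| = 7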